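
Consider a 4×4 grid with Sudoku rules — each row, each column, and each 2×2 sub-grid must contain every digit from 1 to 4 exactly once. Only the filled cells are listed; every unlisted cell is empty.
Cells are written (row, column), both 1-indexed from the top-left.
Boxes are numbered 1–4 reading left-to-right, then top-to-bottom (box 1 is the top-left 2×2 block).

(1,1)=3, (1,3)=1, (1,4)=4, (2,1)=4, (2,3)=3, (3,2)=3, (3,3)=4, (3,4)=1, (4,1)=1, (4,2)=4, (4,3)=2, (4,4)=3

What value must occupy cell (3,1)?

2

Row 3 already contains {1, 3, 4}.
Column 1 already contains {1, 3, 4}.
Its 2×2 block (box 3) already contains {1, 3, 4}.
The only value from 1–4 not eliminated is 2, so (3,1) = 2.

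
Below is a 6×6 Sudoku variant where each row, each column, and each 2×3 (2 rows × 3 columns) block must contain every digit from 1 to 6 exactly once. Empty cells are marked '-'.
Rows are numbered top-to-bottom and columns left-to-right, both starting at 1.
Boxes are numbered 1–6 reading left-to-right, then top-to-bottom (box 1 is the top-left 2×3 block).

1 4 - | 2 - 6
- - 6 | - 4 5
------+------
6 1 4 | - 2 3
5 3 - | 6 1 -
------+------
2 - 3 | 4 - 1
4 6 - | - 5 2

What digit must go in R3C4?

5

Row 3 already contains {1, 2, 3, 4, 6}.
Column 4 already contains {2, 4, 6}.
Its 2×3 block (box 4) already contains {1, 2, 3, 6}.
The only value from 1–6 not eliminated is 5, so R3C4 = 5.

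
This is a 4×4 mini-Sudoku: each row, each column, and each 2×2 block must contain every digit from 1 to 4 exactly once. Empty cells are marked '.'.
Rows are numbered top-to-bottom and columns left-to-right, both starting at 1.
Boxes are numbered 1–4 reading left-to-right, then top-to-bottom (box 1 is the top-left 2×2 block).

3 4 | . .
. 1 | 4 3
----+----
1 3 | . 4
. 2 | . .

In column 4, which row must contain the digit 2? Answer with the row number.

Consider where 2 can go in column 4.
R4C4 is out (row 4 already has a 2).
So the only cell in column 4 that can hold 2 is R1C4.
That is row 1.

1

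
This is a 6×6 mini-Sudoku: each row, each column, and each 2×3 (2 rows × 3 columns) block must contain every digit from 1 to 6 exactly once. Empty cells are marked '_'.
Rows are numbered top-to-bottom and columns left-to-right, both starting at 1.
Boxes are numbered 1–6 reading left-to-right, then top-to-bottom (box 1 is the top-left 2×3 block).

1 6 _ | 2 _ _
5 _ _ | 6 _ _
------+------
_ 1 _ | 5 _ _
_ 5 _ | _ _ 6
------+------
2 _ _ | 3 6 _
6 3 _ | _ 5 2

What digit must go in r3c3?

6

Cell r3c3 itself could take any of {2, 3, 4, 6} by direct elimination.
Consider where 6 can go in column 3.
r1c3 is out (row 1 already has a 6).
r2c3 is out (row 2 already has a 6).
r4c3 is out (row 4 already has a 6).
r5c3 is out (row 5 already has a 6).
r6c3 is out (row 6 already has a 6).
So the only cell in column 3 that can hold 6 is r3c3.
Therefore r3c3 = 6.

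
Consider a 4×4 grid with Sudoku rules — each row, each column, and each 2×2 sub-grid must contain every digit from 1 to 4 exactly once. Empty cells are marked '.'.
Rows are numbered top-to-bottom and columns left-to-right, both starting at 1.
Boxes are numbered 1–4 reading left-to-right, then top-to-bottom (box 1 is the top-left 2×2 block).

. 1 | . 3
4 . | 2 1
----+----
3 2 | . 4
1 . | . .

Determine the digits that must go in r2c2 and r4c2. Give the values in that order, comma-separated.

3,4

For r2c2:
  Row 2 already contains {1, 2, 4}.
  Column 2 already contains {1, 2}.
  Its 2×2 block (box 1) already contains {1, 4}.
  The only value from 1–4 not eliminated is 3, so r2c2 = 3.
For r4c2:
  Row 4 already contains {1}.
  Column 2 already contains {1, 2}.
  Its 2×2 block (box 3) already contains {1, 2, 3}.
  The only value from 1–4 not eliminated is 4, so r4c2 = 4.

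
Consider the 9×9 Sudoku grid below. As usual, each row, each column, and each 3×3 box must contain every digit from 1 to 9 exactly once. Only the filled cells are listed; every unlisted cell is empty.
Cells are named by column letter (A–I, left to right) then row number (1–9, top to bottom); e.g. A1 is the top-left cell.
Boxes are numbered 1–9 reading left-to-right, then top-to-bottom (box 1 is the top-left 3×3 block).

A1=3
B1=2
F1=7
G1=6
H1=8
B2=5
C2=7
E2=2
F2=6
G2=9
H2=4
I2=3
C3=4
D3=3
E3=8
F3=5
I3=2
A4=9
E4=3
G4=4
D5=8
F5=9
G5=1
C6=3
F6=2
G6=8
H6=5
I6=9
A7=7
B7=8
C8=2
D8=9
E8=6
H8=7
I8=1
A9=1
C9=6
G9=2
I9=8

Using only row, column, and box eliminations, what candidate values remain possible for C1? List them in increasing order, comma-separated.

Row 1 already contains {2, 3, 6, 7, 8}.
Column C already contains {2, 3, 4, 6, 7}.
Its 3×3 block (box 1) already contains {2, 3, 4, 5, 7}.
Removing those from 1–9 leaves {1, 9} as the candidates for C1.

1,9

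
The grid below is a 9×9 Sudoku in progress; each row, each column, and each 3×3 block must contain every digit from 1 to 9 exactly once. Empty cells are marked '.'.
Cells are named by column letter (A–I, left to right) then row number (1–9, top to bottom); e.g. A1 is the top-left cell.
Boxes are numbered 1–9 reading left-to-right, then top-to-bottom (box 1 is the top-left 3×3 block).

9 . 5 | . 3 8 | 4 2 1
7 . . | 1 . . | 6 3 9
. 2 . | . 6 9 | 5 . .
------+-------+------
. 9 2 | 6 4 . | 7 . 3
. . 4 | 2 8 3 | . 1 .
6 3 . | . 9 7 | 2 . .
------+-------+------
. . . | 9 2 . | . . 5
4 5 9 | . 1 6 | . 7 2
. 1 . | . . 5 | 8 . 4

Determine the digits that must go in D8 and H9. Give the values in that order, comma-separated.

For D8:
  Consider where 8 can go in box 8.
  F7 is out (column F already has a 8).
  D9 is out (row 9 already has a 8).
  E9 is out (row 9 already has a 8).
  So the only cell in box 8 that can hold 8 is D8.
  So D8 = 8.
For H9:
  Consider where 9 can go in row 9.
  A9 is out (column A already has a 9).
  C9 is out (column C already has a 9).
  D9 is out (column D already has a 9).
  E9 is out (column E already has a 9).
  So the only cell in row 9 that can hold 9 is H9.
  So H9 = 9.

8,9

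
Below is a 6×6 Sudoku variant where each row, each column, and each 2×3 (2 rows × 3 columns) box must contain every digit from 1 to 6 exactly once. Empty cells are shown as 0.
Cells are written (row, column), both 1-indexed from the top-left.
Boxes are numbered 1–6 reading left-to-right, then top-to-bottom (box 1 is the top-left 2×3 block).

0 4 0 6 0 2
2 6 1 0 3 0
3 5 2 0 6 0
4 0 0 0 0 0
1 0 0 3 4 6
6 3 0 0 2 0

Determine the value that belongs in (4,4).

Cell (4,4) itself could take any of {1, 2, 5} by direct elimination.
Consider where 2 can go in box 4.
(3,4) is out (row 3 already has a 2).
(3,6) is out (row 3 already has a 2).
(4,5) is out (column 5 already has a 2).
(4,6) is out (column 6 already has a 2).
So the only cell in box 4 that can hold 2 is (4,4).
Therefore (4,4) = 2.

2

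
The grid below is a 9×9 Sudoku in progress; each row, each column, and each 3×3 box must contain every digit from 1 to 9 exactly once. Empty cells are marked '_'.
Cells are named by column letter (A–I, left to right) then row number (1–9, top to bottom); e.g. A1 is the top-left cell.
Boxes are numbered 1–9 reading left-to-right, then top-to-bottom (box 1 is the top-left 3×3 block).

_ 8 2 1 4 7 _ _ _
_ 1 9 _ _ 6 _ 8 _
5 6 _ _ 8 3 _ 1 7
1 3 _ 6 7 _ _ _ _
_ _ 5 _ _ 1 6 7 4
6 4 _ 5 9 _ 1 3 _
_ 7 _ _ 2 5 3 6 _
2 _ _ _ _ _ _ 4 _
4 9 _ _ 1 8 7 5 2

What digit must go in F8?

Row 8 already contains {2, 4}.
Column F already contains {1, 3, 5, 6, 7, 8}.
Its 3×3 block (box 8) already contains {1, 2, 5, 8}.
The only value from 1–9 not eliminated is 9, so F8 = 9.

9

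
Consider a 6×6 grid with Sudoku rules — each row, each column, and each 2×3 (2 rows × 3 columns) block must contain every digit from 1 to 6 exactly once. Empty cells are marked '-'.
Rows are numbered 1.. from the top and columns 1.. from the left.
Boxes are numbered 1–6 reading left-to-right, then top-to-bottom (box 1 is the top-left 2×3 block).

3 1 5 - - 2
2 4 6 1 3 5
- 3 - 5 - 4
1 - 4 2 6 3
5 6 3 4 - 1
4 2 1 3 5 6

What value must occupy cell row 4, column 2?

Row 4 already contains {1, 2, 3, 4, 6}.
Column 2 already contains {1, 2, 3, 4, 6}.
Its 2×3 block (box 3) already contains {1, 3, 4}.
The only value from 1–6 not eliminated is 5, so row 4, column 2 = 5.

5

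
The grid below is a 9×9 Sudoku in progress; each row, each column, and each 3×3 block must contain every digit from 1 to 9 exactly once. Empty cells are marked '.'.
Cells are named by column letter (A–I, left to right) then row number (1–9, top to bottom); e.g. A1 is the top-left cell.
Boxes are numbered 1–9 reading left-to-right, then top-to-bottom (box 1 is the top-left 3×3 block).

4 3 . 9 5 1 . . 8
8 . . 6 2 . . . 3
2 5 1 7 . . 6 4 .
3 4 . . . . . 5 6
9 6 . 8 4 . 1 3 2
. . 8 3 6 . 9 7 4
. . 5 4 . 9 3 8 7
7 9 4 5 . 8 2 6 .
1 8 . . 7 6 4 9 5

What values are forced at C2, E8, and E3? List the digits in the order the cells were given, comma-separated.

9,3,8

For C2:
  Consider where 9 can go in box 1.
  C1 is out (row 1 already has a 9).
  B2 is out (column B already has a 9).
  So the only cell in box 1 that can hold 9 is C2.
  So C2 = 9.
For E8:
  Consider where 3 can go in row 8.
  I8 is out (column I already has a 3).
  So the only cell in row 8 that can hold 3 is E8.
  So E8 = 3.
For E3:
  Consider where 8 can go in box 2.
  F2 is out (row 2 already has a 8).
  F3 is out (column F already has a 8).
  So the only cell in box 2 that can hold 8 is E3.
  So E3 = 8.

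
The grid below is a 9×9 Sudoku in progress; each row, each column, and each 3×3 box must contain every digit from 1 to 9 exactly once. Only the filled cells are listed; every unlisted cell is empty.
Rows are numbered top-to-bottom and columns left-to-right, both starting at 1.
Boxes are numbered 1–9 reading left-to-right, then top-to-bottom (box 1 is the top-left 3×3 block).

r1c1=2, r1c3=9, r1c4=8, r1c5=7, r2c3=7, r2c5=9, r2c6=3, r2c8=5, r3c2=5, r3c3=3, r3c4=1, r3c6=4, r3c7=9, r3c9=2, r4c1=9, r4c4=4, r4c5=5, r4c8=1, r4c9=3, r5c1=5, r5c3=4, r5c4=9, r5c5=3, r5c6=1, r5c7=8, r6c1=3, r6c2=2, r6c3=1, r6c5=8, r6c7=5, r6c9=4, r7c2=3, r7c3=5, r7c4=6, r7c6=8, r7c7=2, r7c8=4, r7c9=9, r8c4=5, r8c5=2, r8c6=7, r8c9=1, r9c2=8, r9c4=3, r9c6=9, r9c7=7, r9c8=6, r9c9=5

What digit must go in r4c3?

Cell r4c3 itself could take any of {6, 8} by direct elimination.
Consider where 8 can go in row 4.
r4c2 is out (column 2 already has a 8).
r4c6 is out (column 6 already has a 8).
r4c7 is out (column 7 already has a 8).
So the only cell in row 4 that can hold 8 is r4c3.
Therefore r4c3 = 8.

8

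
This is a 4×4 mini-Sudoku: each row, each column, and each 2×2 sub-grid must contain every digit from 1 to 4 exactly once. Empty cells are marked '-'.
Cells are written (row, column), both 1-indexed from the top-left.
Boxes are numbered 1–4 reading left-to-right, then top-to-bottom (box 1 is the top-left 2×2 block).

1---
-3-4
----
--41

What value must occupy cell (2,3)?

1

Cell (2,3) itself could take any of {1, 2} by direct elimination.
Consider where 1 can go in box 2.
(1,3) is out (row 1 already has a 1).
(1,4) is out (row 1 already has a 1).
So the only cell in box 2 that can hold 1 is (2,3).
Therefore (2,3) = 1.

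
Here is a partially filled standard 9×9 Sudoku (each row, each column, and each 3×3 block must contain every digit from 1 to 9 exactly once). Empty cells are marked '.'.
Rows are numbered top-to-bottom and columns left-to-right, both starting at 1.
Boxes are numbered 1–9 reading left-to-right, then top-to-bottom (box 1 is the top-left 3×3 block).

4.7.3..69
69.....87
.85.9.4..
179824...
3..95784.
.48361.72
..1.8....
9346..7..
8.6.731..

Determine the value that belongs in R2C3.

3

Cell R2C3 itself could take any of {2, 3} by direct elimination.
Consider where 3 can go in column 3.
R5C3 is out (row 5 already has a 3).
So the only cell in column 3 that can hold 3 is R2C3.
Therefore R2C3 = 3.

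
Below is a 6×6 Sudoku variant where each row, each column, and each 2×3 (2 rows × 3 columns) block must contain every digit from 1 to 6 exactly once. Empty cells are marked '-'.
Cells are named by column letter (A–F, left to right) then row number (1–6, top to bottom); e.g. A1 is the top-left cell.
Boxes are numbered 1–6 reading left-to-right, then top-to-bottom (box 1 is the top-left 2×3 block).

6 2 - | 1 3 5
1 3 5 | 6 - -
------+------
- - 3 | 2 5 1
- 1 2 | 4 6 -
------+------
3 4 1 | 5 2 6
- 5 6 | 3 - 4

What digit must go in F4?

3

Row 4 already contains {1, 2, 4, 6}.
Column F already contains {1, 4, 5, 6}.
Its 2×3 block (box 4) already contains {1, 2, 4, 5, 6}.
The only value from 1–6 not eliminated is 3, so F4 = 3.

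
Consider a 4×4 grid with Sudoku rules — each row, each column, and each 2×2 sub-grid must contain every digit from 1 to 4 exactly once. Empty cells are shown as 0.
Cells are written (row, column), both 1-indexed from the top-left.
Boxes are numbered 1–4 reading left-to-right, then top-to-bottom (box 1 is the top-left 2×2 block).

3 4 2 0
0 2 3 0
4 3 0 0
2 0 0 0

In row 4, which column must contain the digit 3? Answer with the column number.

4

Consider where 3 can go in row 4.
(4,2) is out (column 2 already has a 3).
(4,3) is out (column 3 already has a 3).
So the only cell in row 4 that can hold 3 is (4,4).
That is column 4.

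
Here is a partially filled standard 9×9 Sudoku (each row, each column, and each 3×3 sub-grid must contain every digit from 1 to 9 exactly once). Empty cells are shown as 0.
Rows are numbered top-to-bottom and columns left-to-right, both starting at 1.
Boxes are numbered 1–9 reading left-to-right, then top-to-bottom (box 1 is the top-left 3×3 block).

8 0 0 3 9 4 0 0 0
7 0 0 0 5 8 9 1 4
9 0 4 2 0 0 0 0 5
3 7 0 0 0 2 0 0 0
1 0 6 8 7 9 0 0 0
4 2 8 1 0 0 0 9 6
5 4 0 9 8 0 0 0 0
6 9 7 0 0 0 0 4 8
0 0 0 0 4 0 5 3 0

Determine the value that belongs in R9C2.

8

Cell R9C2 itself could take any of {1, 8} by direct elimination.
Consider where 8 can go in row 9.
R9C1 is out (column 1 already has a 8).
R9C3 is out (column 3 already has a 8).
R9C4 is out (column 4 already has a 8).
R9C6 is out (column 6 already has a 8).
R9C9 is out (column 9 already has a 8).
So the only cell in row 9 that can hold 8 is R9C2.
Therefore R9C2 = 8.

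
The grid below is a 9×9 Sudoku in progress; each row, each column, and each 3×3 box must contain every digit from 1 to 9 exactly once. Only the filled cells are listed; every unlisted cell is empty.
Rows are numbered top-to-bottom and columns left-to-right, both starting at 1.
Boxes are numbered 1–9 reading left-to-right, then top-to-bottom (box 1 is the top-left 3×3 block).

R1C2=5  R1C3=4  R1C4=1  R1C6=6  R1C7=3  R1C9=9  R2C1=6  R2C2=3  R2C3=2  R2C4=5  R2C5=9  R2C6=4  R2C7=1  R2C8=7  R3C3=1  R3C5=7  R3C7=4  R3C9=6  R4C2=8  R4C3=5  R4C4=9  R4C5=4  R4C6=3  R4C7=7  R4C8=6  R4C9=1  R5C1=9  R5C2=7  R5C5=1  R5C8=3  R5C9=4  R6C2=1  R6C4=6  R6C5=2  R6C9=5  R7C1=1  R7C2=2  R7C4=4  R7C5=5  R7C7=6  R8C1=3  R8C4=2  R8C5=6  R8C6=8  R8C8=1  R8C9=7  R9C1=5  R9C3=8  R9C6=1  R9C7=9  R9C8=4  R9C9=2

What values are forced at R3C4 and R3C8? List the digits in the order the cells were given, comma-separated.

3,5

For R3C4:
  Consider where 3 can go in box 2.
  R1C5 is out (row 1 already has a 3).
  R3C6 is out (column 6 already has a 3).
  So the only cell in box 2 that can hold 3 is R3C4.
  So R3C4 = 3.
For R3C8:
  Consider where 5 can go in column 8.
  R1C8 is out (row 1 already has a 5).
  R6C8 is out (row 6 already has a 5).
  R7C8 is out (row 7 already has a 5).
  So the only cell in column 8 that can hold 5 is R3C8.
  So R3C8 = 5.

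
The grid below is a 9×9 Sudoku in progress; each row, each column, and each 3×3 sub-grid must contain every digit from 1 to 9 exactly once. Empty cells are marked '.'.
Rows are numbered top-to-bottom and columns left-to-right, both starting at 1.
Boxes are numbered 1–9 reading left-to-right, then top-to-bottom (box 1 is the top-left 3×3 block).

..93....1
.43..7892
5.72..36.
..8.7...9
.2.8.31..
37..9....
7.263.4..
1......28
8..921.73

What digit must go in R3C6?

9

Cell R3C6 itself could take any of {4, 8, 9} by direct elimination.
Consider where 9 can go in column 6.
R1C6 is out (row 1 already has a 9).
R4C6 is out (row 4 already has a 9).
R6C6 is out (row 6 already has a 9).
R7C6 is out (box 8 already has a 9).
R8C6 is out (box 8 already has a 9).
So the only cell in column 6 that can hold 9 is R3C6.
Therefore R3C6 = 9.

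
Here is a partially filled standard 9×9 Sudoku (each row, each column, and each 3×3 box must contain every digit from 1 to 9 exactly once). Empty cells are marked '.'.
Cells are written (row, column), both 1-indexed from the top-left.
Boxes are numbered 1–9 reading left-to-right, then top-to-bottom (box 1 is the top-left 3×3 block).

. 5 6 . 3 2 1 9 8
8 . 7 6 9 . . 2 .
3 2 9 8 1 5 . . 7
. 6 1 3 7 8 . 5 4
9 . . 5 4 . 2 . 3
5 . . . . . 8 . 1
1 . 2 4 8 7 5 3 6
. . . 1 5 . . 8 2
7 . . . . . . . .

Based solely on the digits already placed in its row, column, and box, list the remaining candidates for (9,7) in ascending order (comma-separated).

4,9

Row 9 already contains {7}.
Column 7 already contains {1, 2, 5, 8}.
Its 3×3 block (box 9) already contains {2, 3, 5, 6, 8}.
Removing those from 1–9 leaves {4, 9} as the candidates for (9,7).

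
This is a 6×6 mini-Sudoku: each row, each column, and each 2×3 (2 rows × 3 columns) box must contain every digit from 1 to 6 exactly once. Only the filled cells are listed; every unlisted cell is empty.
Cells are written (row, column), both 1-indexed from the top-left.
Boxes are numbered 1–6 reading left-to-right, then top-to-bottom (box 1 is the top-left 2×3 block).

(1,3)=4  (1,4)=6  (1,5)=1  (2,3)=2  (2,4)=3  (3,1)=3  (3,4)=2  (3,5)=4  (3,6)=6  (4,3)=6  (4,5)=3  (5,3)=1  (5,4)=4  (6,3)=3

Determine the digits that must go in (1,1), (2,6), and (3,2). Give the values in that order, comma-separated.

For (1,1):
  Row 1 already contains {1, 4, 6}.
  Column 1 already contains {3}.
  Its 2×3 block (box 1) already contains {2, 4}.
  The only value from 1–6 not eliminated is 5, so (1,1) = 5.
For (2,6):
  Consider where 4 can go in column 6.
  (1,6) is out (row 1 already has a 4).
  (4,6) is out (box 4 already has a 4).
  (5,6) is out (row 5 already has a 4).
  (6,6) is out (box 6 already has a 4).
  So the only cell in column 6 that can hold 4 is (2,6).
  So (2,6) = 4.
For (3,2):
  Consider where 1 can go in row 3.
  (3,3) is out (column 3 already has a 1).
  So the only cell in row 3 that can hold 1 is (3,2).
  So (3,2) = 1.

5,4,1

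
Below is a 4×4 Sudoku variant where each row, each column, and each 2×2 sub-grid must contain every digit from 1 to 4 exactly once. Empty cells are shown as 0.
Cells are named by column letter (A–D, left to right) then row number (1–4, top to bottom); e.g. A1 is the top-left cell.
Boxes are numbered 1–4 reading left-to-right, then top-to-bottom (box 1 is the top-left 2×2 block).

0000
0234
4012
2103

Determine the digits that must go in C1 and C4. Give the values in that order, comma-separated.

2,4

For C1:
  Row 1 already contains {}.
  Column C already contains {1, 3}.
  Its 2×2 block (box 2) already contains {3, 4}.
  The only value from 1–4 not eliminated is 2, so C1 = 2.
For C4:
  Row 4 already contains {1, 2, 3}.
  Column C already contains {1, 3}.
  Its 2×2 block (box 4) already contains {1, 2, 3}.
  The only value from 1–4 not eliminated is 4, so C4 = 4.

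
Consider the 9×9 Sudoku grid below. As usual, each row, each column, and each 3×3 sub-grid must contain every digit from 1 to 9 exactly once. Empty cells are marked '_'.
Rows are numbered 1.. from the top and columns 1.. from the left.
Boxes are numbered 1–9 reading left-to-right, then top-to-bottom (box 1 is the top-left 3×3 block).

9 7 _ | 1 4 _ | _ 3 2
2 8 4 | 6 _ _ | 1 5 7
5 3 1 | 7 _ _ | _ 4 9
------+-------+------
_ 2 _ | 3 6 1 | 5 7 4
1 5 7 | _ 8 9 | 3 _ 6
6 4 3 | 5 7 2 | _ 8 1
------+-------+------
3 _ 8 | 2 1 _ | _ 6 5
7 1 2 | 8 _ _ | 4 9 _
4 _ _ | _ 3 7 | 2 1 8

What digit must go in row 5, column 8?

Row 5 already contains {1, 3, 5, 6, 7, 8, 9}.
Column 8 already contains {1, 3, 4, 5, 6, 7, 8, 9}.
Its 3×3 block (box 6) already contains {1, 3, 4, 5, 6, 7, 8}.
The only value from 1–9 not eliminated is 2, so row 5, column 8 = 2.

2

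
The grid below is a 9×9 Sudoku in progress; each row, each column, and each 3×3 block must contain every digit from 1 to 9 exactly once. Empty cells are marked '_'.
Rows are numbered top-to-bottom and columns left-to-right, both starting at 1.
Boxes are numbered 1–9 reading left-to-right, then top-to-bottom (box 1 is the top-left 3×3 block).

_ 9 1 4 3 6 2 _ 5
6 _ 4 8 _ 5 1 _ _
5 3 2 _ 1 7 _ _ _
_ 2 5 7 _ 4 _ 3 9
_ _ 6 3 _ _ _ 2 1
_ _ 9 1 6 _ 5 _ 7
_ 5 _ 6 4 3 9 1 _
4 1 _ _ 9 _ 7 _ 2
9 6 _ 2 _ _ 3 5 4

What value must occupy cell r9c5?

7

Cell r9c5 itself could take any of {7, 8} by direct elimination.
Consider where 7 can go in column 5.
r2c5 is out (box 2 already has a 7).
r4c5 is out (row 4 already has a 7).
r5c5 is out (box 5 already has a 7).
So the only cell in column 5 that can hold 7 is r9c5.
Therefore r9c5 = 7.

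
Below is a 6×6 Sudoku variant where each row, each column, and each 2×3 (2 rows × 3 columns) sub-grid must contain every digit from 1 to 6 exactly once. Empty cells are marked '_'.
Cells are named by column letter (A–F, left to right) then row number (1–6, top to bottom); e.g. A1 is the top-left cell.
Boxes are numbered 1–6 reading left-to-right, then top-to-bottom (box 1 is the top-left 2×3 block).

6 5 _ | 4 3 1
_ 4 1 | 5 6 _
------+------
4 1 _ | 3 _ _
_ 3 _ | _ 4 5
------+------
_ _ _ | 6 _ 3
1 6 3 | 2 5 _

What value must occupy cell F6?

Row 6 already contains {1, 2, 3, 5, 6}.
Column F already contains {1, 3, 5}.
Its 2×3 block (box 6) already contains {2, 3, 5, 6}.
The only value from 1–6 not eliminated is 4, so F6 = 4.

4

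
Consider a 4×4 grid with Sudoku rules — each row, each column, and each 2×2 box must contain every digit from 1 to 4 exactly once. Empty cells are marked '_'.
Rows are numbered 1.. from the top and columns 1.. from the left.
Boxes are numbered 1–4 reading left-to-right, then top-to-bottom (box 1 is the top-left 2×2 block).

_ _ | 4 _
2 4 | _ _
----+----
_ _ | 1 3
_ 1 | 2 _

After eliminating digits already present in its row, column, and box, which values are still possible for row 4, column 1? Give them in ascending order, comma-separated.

Row 4 already contains {1, 2}.
Column 1 already contains {2}.
Its 2×2 block (box 3) already contains {1}.
Removing those from 1–4 leaves {3, 4} as the candidates for row 4, column 1.

3,4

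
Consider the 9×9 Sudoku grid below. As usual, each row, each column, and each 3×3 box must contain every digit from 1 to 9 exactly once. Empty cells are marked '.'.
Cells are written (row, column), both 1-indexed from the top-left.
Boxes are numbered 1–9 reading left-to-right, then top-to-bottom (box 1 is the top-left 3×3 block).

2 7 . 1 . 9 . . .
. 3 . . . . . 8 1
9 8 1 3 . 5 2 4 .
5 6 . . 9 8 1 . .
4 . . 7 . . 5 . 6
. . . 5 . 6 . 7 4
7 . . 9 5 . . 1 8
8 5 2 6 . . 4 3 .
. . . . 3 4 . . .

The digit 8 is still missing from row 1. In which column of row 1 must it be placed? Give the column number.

5

Consider where 8 can go in row 1.
(1,3) is out (box 1 already has a 8).
(1,7) is out (box 3 already has a 8).
(1,8) is out (column 8 already has a 8).
(1,9) is out (column 9 already has a 8).
So the only cell in row 1 that can hold 8 is (1,5).
That is column 5.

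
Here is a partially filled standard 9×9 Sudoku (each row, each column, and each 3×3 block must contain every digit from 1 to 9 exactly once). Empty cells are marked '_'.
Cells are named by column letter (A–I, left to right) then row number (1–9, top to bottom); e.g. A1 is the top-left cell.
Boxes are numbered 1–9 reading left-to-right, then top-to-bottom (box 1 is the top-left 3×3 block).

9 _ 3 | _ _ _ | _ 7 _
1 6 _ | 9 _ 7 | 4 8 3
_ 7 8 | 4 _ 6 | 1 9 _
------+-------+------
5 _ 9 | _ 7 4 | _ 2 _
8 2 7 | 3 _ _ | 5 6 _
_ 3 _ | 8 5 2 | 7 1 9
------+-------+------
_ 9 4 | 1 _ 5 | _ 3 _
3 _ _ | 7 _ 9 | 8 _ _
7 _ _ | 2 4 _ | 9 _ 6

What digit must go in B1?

4

Cell B1 itself could take any of {4, 5} by direct elimination.
Consider where 4 can go in box 1.
C2 is out (row 2 already has a 4).
A3 is out (row 3 already has a 4).
So the only cell in box 1 that can hold 4 is B1.
Therefore B1 = 4.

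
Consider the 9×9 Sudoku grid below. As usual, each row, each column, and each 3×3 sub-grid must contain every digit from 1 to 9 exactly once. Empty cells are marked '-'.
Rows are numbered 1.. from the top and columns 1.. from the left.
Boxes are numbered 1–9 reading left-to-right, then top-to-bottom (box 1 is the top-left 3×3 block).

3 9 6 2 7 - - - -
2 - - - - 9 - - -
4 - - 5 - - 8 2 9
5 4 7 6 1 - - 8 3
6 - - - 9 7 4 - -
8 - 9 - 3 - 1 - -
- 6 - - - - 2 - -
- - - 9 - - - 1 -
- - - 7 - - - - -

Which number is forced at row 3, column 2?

Cell row 3, column 2 itself could take any of {1, 7} by direct elimination.
Consider where 7 can go in row 3.
row 3, column 3 is out (column 3 already has a 7).
row 3, column 5 is out (column 5 already has a 7).
row 3, column 6 is out (column 6 already has a 7).
So the only cell in row 3 that can hold 7 is row 3, column 2.
Therefore row 3, column 2 = 7.

7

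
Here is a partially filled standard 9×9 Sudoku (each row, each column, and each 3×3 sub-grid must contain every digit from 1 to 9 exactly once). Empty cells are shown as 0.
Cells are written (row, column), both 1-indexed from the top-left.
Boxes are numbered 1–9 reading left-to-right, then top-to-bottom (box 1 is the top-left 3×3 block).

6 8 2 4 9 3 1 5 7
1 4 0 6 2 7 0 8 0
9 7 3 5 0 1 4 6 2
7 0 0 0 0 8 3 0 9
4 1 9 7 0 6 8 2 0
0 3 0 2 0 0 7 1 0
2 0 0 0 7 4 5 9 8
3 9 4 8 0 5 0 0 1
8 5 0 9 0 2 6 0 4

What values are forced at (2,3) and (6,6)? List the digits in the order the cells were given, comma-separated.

5,9

For (2,3):
  Row 2 already contains {1, 2, 4, 6, 7, 8}.
  Column 3 already contains {2, 3, 4, 9}.
  Its 3×3 block (box 1) already contains {1, 2, 3, 4, 6, 7, 8, 9}.
  The only value from 1–9 not eliminated is 5, so (2,3) = 5.
For (6,6):
  Row 6 already contains {1, 2, 3, 7}.
  Column 6 already contains {1, 2, 3, 4, 5, 6, 7, 8}.
  Its 3×3 block (box 5) already contains {2, 6, 7, 8}.
  The only value from 1–9 not eliminated is 9, so (6,6) = 9.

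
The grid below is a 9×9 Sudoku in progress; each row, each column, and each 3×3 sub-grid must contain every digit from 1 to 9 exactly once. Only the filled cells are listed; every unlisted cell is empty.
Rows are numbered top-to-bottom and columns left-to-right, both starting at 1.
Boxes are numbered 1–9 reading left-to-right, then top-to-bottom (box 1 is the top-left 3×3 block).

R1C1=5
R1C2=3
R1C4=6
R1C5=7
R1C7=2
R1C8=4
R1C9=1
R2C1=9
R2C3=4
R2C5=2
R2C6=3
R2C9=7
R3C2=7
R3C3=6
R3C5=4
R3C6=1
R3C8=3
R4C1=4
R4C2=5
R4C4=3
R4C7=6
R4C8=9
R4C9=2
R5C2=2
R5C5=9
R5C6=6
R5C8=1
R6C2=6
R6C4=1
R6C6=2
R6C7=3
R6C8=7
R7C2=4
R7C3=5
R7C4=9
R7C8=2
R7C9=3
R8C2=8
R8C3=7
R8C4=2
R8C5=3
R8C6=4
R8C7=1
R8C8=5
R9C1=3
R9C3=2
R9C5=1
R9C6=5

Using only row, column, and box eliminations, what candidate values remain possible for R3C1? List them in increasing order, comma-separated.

2,8

Row 3 already contains {1, 3, 4, 6, 7}.
Column 1 already contains {3, 4, 5, 9}.
Its 3×3 block (box 1) already contains {3, 4, 5, 6, 7, 9}.
Removing those from 1–9 leaves {2, 8} as the candidates for R3C1.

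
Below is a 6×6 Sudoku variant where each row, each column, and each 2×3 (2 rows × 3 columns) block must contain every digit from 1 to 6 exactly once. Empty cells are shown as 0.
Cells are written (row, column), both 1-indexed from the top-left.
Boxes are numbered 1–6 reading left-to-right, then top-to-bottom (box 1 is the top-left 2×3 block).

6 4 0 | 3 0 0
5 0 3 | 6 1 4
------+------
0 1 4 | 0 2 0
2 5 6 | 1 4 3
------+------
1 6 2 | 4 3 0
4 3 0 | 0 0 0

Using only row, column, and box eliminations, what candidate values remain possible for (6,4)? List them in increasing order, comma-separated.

2,5

Row 6 already contains {3, 4}.
Column 4 already contains {1, 3, 4, 6}.
Its 2×3 block (box 6) already contains {3, 4}.
Removing those from 1–6 leaves {2, 5} as the candidates for (6,4).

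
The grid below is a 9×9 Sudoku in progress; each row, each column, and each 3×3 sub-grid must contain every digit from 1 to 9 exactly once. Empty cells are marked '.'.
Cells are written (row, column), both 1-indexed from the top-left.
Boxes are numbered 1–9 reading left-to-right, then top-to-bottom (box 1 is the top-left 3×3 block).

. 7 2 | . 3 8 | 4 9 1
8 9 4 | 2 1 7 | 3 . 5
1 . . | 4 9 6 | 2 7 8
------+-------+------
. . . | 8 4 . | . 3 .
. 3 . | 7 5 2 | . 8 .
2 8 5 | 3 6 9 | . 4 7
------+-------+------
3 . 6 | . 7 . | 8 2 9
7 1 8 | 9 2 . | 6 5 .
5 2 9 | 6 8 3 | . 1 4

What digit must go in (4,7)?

Cell (4,7) itself could take any of {1, 5, 9} by direct elimination.
Consider where 5 can go in box 6.
(4,9) is out (column 9 already has a 5).
(5,7) is out (row 5 already has a 5).
(5,9) is out (row 5 already has a 5).
(6,7) is out (row 6 already has a 5).
So the only cell in box 6 that can hold 5 is (4,7).
Therefore (4,7) = 5.

5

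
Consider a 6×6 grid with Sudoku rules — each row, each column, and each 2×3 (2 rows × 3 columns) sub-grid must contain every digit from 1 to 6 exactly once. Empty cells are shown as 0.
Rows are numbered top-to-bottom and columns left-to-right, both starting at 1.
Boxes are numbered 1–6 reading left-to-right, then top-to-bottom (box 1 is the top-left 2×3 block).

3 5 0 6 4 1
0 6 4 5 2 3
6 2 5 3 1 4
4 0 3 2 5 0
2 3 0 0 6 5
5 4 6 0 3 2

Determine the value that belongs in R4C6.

6

Row 4 already contains {2, 3, 4, 5}.
Column 6 already contains {1, 2, 3, 4, 5}.
Its 2×3 block (box 4) already contains {1, 2, 3, 4, 5}.
The only value from 1–6 not eliminated is 6, so R4C6 = 6.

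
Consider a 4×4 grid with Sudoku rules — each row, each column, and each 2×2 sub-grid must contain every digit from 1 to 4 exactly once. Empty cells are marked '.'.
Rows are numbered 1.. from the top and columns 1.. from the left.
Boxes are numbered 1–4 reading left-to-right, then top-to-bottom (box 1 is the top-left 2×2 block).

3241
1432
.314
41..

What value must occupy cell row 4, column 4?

Row 4 already contains {1, 4}.
Column 4 already contains {1, 2, 4}.
Its 2×2 block (box 4) already contains {1, 4}.
The only value from 1–4 not eliminated is 3, so row 4, column 4 = 3.

3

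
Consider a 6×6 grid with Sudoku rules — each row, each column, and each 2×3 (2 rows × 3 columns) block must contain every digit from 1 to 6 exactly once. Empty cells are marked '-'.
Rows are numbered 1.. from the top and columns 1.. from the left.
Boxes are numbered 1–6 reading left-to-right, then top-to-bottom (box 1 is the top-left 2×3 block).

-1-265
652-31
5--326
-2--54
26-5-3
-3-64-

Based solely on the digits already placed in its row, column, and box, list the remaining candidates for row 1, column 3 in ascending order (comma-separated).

3,4

Row 1 already contains {1, 2, 5, 6}.
Column 3 already contains {2}.
Its 2×3 block (box 1) already contains {1, 2, 5, 6}.
Removing those from 1–6 leaves {3, 4} as the candidates for row 1, column 3.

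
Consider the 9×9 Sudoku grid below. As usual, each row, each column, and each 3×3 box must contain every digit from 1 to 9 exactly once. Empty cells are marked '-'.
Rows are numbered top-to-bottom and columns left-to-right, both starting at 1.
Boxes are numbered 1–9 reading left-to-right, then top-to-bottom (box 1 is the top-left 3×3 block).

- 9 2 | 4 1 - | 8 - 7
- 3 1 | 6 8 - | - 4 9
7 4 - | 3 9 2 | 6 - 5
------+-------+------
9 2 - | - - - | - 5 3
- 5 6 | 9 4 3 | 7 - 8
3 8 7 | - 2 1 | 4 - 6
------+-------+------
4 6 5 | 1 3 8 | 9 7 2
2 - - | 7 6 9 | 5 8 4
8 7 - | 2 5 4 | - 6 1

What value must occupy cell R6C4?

5

Row 6 already contains {1, 2, 3, 4, 6, 7, 8}.
Column 4 already contains {1, 2, 3, 4, 6, 7, 9}.
Its 3×3 block (box 5) already contains {1, 2, 3, 4, 9}.
The only value from 1–9 not eliminated is 5, so R6C4 = 5.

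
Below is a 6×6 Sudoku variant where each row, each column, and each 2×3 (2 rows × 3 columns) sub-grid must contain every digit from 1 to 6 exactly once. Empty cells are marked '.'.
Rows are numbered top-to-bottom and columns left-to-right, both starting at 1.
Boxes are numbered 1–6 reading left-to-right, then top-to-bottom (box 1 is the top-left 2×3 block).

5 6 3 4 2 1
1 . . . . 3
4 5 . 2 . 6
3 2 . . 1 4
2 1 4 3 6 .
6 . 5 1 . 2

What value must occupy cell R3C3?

1

Row 3 already contains {2, 4, 5, 6}.
Column 3 already contains {3, 4, 5}.
Its 2×3 block (box 3) already contains {2, 3, 4, 5}.
The only value from 1–6 not eliminated is 1, so R3C3 = 1.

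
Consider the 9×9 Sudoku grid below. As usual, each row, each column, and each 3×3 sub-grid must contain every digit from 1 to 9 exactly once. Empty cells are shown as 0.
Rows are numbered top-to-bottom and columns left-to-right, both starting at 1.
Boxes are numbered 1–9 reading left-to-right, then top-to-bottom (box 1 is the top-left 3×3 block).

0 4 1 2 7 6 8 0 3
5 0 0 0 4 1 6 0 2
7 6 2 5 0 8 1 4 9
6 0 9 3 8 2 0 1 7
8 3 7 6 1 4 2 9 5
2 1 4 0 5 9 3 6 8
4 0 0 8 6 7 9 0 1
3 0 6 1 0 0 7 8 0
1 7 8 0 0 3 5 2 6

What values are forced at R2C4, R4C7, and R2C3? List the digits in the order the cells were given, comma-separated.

For R2C4:
  Row 2 already contains {1, 2, 4, 5, 6}.
  Column 4 already contains {1, 2, 3, 5, 6, 8}.
  Its 3×3 block (box 2) already contains {1, 2, 4, 5, 6, 7, 8}.
  The only value from 1–9 not eliminated is 9, so R2C4 = 9.
For R4C7:
  Row 4 already contains {1, 2, 3, 6, 7, 8, 9}.
  Column 7 already contains {1, 2, 3, 5, 6, 7, 8, 9}.
  Its 3×3 block (box 6) already contains {1, 2, 3, 5, 6, 7, 8, 9}.
  The only value from 1–9 not eliminated is 4, so R4C7 = 4.
For R2C3:
  Row 2 already contains {1, 2, 4, 5, 6}.
  Column 3 already contains {1, 2, 4, 6, 7, 8, 9}.
  Its 3×3 block (box 1) already contains {1, 2, 4, 5, 6, 7}.
  The only value from 1–9 not eliminated is 3, so R2C3 = 3.

9,4,3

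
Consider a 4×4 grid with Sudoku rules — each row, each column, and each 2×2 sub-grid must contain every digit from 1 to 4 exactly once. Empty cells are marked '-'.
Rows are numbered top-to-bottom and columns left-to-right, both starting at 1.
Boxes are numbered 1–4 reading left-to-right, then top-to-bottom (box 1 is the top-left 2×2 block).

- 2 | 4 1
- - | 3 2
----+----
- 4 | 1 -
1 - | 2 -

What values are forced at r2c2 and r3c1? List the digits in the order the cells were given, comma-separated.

1,2

For r2c2:
  Row 2 already contains {2, 3}.
  Column 2 already contains {2, 4}.
  Its 2×2 block (box 1) already contains {2}.
  The only value from 1–4 not eliminated is 1, so r2c2 = 1.
For r3c1:
  Consider where 2 can go in column 1.
  r1c1 is out (row 1 already has a 2).
  r2c1 is out (row 2 already has a 2).
  So the only cell in column 1 that can hold 2 is r3c1.
  So r3c1 = 2.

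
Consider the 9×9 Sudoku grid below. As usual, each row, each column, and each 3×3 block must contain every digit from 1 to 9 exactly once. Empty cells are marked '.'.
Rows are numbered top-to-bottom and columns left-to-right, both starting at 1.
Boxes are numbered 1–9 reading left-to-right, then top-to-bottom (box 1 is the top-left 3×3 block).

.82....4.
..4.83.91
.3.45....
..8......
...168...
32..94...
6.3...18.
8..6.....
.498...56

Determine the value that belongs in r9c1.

2

Cell r9c1 itself could take any of {1, 2, 7} by direct elimination.
Consider where 2 can go in column 1.
r1c1 is out (row 1 already has a 2).
r2c1 is out (box 1 already has a 2).
r3c1 is out (box 1 already has a 2).
r4c1 is out (box 4 already has a 2).
r5c1 is out (box 4 already has a 2).
So the only cell in column 1 that can hold 2 is r9c1.
Therefore r9c1 = 2.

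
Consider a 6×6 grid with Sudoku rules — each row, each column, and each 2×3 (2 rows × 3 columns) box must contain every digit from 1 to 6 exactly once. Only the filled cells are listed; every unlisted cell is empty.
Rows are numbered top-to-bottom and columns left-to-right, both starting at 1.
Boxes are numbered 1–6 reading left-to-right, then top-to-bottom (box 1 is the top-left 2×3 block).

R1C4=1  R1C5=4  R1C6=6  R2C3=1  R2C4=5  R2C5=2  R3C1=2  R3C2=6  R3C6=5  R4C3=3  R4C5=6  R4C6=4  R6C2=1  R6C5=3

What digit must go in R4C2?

5

Row 4 already contains {3, 4, 6}.
Column 2 already contains {1, 6}.
Its 2×3 block (box 3) already contains {2, 3, 6}.
The only value from 1–6 not eliminated is 5, so R4C2 = 5.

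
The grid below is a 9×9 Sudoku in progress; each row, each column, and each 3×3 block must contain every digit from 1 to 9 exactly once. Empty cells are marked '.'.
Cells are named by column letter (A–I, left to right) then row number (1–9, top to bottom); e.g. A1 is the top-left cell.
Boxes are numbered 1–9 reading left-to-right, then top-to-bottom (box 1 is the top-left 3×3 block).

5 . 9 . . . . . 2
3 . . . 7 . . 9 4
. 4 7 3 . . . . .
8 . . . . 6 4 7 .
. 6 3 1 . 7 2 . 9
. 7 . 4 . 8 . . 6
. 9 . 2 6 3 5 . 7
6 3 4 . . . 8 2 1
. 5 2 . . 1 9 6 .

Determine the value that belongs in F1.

4

Row 1 already contains {2, 5, 9}.
Column F already contains {1, 3, 6, 7, 8}.
Its 3×3 block (box 2) already contains {3, 7}.
The only value from 1–9 not eliminated is 4, so F1 = 4.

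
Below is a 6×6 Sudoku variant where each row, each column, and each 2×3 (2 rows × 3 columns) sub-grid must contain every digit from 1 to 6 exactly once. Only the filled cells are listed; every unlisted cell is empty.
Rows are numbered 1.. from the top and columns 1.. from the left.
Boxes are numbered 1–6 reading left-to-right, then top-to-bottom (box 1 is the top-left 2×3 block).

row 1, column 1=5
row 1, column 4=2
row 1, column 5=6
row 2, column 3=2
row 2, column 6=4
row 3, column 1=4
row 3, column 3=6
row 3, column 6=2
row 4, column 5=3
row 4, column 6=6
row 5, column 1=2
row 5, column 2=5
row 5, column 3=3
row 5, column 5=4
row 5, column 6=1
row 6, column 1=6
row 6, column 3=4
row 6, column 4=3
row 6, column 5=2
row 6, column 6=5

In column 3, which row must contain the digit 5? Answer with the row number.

Consider where 5 can go in column 3.
row 1, column 3 is out (row 1 already has a 5).
So the only cell in column 3 that can hold 5 is row 4, column 3.
That is row 4.

4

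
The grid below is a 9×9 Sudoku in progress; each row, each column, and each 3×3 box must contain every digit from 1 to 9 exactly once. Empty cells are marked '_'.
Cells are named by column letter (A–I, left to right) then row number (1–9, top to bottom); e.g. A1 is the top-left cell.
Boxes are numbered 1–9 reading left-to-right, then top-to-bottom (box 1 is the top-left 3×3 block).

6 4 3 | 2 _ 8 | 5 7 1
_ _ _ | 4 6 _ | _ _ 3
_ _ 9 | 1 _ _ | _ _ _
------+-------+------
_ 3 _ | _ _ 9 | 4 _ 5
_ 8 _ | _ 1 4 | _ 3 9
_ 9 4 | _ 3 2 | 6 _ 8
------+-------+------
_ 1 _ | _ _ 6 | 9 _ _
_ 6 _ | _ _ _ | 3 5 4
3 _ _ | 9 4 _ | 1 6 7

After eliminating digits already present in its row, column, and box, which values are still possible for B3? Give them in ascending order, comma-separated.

Row 3 already contains {1, 9}.
Column B already contains {1, 3, 4, 6, 8, 9}.
Its 3×3 block (box 1) already contains {3, 4, 6, 9}.
Removing those from 1–9 leaves {2, 5, 7} as the candidates for B3.

2,5,7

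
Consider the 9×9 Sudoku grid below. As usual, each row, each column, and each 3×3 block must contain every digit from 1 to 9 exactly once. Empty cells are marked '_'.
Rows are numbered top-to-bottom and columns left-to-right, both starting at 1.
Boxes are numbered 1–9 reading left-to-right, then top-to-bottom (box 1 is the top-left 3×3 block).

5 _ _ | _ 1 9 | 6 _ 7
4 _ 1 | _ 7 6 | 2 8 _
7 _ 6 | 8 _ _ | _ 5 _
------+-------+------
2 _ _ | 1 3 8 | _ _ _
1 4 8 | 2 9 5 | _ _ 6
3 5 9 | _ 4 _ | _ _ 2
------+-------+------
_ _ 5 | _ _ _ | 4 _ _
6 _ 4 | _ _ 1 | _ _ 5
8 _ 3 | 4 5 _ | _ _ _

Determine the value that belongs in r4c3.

Row 4 already contains {1, 2, 3, 8}.
Column 3 already contains {1, 3, 4, 5, 6, 8, 9}.
Its 3×3 block (box 4) already contains {1, 2, 3, 4, 5, 8, 9}.
The only value from 1–9 not eliminated is 7, so r4c3 = 7.

7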